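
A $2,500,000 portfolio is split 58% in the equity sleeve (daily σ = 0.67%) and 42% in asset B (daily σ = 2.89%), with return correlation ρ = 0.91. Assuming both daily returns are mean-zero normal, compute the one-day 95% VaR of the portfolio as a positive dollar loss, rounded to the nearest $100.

$64,800

σ_p² = 0.58²·0.67² + 0.42²·2.89² + 2·0.91·0.58·0.42·0.67·2.89 = 2.4828 (%²).
σ_p = √2.4828 = 1.576%.
At 95%, z = 1.645.
VaR = 1.645 × 1.576% = 2.593%; on $2,500,000 that is $64,825.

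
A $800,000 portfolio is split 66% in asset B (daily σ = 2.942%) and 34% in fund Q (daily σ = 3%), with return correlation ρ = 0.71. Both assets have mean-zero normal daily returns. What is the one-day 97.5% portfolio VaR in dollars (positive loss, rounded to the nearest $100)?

$43,300

σ_p² = 0.66²·2.942² + 0.34²·3² + 2·0.71·0.66·0.34·2.942·3 = 7.6231 (%²).
σ_p = √7.6231 = 2.761%.
At 97.5%, z = 1.960.
VaR = 1.960 × 2.761% = 5.412%; on $800,000 that is $43,296.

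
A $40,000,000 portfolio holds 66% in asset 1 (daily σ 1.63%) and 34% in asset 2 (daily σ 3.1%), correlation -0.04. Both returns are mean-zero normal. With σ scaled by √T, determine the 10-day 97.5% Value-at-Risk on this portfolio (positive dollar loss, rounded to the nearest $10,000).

σ_p = √(0.66²·1.63² + 0.34²·3.1² + 2·-0.04·0.66·0.34·1.63·3.1) = 1.476%.
σ_{10d} = 1.476% × √10 = 4.668%.
z(97.5%) = 1.960.
VaR = 1.960 × 4.668% = 9.149%; on $40,000,000 that is $3,659,600.

$3,660,000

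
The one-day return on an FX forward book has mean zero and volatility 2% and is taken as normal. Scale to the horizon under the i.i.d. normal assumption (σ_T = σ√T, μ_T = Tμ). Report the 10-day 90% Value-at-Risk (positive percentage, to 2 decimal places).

At 90%, z = 1.282.
σ_{10d} = 2% × √10 = 6.325%.
VaR = 1.282 × 6.325% = 8.109%.

8.11%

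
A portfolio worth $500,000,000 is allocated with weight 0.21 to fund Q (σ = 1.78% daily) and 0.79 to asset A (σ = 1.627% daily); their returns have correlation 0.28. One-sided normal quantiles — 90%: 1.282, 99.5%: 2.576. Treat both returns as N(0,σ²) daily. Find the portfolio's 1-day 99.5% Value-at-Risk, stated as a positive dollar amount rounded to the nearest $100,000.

σ_p² = 0.21²·1.78² + 0.79²·1.627² + 2·0.28·0.21·0.79·1.78·1.627 = 2.0609 (%²).
σ_p = √2.0609 = 1.436%.
VaR = 2.576 × 1.436% = 3.699%; on $500,000,000 that is $18,495,000.

$18,500,000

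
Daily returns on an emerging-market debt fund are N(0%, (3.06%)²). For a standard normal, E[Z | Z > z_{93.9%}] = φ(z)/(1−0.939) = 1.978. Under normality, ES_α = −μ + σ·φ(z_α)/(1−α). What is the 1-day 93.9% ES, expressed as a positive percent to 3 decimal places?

6.053%

ES = 3.06% × 1.978 = 6.053%.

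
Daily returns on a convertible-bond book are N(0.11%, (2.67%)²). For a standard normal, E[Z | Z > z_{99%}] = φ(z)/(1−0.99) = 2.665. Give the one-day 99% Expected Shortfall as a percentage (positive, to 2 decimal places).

7.01%

ES = −(0.11%) + 2.67% × 2.665 = 7.006%.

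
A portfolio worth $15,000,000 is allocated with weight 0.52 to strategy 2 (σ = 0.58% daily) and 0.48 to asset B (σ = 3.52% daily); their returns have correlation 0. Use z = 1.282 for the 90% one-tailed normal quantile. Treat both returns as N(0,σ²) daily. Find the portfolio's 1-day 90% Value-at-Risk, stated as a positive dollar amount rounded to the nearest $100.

$330,000

σ_p² = 0.52²·0.58² + 0.48²·3.52² + 2·0·0.52·0.48·0.58·3.52 = 2.9457 (%²).
σ_p = √2.9457 = 1.716%.
VaR = 1.282 × 1.716% = 2.200%; on $15,000,000 that is $330,000.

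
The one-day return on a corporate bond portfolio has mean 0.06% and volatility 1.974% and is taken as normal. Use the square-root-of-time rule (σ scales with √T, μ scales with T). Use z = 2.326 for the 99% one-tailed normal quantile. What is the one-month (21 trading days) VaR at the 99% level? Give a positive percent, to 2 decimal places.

σ_{21d} = 1.974% × √21 = 9.046%; μ_{21d} = 21 × 0.06% = 1.260%.
VaR = −(1.260%) + 2.326 × 9.046% = 19.781%.

19.78%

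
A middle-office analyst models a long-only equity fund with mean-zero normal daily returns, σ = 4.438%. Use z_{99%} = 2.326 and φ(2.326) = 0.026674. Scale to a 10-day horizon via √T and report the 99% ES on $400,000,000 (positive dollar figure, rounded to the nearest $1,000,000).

$150,000,000

σ_{10d} = 4.438% × √10 = 14.034%.
ES multiplier = φ(z)/(1−α) = 0.026674/0.01 = 2.667.
ES = 14.034% × 2.667 = 37.429%; on $400,000,000: $149,716,000.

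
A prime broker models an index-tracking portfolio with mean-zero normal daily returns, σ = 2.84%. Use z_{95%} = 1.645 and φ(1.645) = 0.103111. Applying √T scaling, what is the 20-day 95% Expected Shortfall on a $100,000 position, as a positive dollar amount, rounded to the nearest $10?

σ_{20d} = 2.84% × √20 = 12.701%.
ES multiplier = φ(z)/(1−α) = 0.103111/0.05 = 2.062.
ES = 12.701% × 2.062 = 26.189%; on $100,000: $26,189.

$26,190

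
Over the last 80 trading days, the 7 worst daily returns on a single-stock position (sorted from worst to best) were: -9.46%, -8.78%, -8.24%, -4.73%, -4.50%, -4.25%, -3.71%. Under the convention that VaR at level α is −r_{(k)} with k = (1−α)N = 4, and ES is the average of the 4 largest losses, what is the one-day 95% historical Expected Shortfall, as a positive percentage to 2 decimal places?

7.80%

The 4 worst returns sum to -31.21%.
ES = −(-31.21%) / 4 = 7.8025% ≈ 7.80%.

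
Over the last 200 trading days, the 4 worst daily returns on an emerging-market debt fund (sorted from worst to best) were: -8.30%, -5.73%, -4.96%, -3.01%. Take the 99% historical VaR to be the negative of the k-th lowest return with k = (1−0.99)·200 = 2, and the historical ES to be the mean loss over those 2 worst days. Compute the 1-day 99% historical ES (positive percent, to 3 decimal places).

The 2 worst returns sum to -14.03%.
ES = −(-14.03%) / 2 = 7.015%.

7.015%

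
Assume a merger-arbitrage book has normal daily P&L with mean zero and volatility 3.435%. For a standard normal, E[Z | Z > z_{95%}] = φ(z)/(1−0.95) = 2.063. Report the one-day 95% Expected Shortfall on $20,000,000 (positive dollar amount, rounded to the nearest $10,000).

ES = 3.435% × 2.063 = 7.086%.
On $20,000,000: 0.07086 × $20,000,000 = $1,417,200.

$1,420,000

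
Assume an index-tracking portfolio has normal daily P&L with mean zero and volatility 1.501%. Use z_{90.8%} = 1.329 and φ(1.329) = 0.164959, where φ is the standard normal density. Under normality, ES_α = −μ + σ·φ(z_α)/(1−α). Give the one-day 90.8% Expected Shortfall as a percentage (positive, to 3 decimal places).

2.691%

Tail multiplier: φ(z)/(1−α) = 0.164959 / 0.092 = 1.793.
ES = 1.501% × 1.793 = 2.691%.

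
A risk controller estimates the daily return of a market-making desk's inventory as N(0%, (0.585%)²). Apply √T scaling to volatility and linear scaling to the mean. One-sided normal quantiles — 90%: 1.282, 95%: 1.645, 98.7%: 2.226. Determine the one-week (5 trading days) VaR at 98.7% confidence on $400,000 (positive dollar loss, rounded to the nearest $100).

σ_{5d} = 0.585% × √5 = 1.308%.
VaR = 2.226 × 1.308% = 2.912%.
On $400,000: 0.02912 × $400,000 = $11,648.

$11,600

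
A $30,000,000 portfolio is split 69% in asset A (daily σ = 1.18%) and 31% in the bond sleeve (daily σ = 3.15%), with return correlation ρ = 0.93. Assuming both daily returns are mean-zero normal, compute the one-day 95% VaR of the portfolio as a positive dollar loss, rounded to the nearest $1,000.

σ_p² = 0.69²·1.18² + 0.31²·3.15² + 2·0.93·0.69·0.31·1.18·3.15 = 3.0953 (%²).
σ_p = √3.0953 = 1.759%.
At 95%, z = 1.645.
VaR = 1.645 × 1.759% = 2.894%; on $30,000,000 that is $868,200.

$868,000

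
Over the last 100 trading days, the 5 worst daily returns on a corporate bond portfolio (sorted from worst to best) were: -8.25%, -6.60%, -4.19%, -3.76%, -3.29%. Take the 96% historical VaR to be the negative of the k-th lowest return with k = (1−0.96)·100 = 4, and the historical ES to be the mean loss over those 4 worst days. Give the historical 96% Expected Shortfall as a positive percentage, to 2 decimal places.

5.70%

The 4 worst returns sum to -22.80%.
ES = −(-22.80%) / 4 = 5.7% ≈ 5.70%.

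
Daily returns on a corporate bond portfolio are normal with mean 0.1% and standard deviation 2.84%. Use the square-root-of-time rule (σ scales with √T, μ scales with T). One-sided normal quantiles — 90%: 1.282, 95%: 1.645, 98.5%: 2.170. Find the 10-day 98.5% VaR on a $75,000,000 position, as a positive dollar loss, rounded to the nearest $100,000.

σ_{10d} = 2.84% × √10 = 8.981%; μ_{10d} = 10 × 0.1% = 1.000%.
VaR = −(1.000%) + 2.170 × 8.981% = 18.489%.
On $75,000,000: 0.18489 × $75,000,000 = $13,866,750.

$13,900,000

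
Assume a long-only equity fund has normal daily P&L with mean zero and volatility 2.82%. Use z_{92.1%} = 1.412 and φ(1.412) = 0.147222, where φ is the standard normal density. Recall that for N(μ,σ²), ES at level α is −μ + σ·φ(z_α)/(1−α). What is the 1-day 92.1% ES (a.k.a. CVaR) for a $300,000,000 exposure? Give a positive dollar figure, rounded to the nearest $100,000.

Tail multiplier: φ(z)/(1−α) = 0.147222 / 0.079 = 1.864.
ES = 2.82% × 1.864 = 5.256%.
On $300,000,000: 0.05256 × $300,000,000 = $15,768,000.

$15,800,000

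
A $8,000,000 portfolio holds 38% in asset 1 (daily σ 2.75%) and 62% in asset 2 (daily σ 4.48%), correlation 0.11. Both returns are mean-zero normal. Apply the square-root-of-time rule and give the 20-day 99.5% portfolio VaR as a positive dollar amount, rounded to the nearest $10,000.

σ_p = √(0.38²·2.75² + 0.62²·4.48² + 2·0.11·0.38·0.62·2.75·4.48) = 3.073%.
σ_{20d} = 3.073% × √20 = 13.743%.
z(99.5%) = 2.576.
VaR = 2.576 × 13.743% = 35.402%; on $8,000,000 that is $2,832,160.

$2,830,000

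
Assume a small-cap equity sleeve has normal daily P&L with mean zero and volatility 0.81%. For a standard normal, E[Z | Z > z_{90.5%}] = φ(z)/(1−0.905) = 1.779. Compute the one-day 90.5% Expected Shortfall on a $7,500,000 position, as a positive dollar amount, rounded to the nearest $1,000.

$108,000

ES = 0.81% × 1.779 = 1.441%.
On $7,500,000: 0.01441 × $7,500,000 = $108,075.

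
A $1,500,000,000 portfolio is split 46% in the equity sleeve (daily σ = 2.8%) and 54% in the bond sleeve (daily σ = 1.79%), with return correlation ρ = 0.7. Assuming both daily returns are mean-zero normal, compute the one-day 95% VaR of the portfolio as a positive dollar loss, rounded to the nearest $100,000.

$51,400,000

σ_p² = 0.46²·2.8² + 0.54²·1.79² + 2·0.7·0.46·0.54·2.8·1.79 = 4.3362 (%²).
σ_p = √4.3362 = 2.082%.
At 95%, z = 1.645.
VaR = 1.645 × 2.082% = 3.425%; on $1,500,000,000 that is $51,375,000.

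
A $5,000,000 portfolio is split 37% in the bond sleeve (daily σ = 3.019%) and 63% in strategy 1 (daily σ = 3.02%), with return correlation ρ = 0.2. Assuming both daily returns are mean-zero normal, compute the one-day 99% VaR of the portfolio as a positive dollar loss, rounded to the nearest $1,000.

σ_p² = 0.37²·3.019² + 0.63²·3.02² + 2·0.2·0.37·0.63·3.019·3.02 = 5.7177 (%²).
σ_p = √5.7177 = 2.391%.
At 99%, z = 2.326.
VaR = 2.326 × 2.391% = 5.561%; on $5,000,000 that is $278,050.

$278,000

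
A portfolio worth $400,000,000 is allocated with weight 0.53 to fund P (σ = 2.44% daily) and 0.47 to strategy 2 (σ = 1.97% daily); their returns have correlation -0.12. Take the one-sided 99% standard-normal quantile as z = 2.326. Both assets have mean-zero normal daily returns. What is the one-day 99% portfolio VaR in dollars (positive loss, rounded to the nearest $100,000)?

σ_p² = 0.53²·2.44² + 0.47²·1.97² + 2·-0.12·0.53·0.47·2.44·1.97 = 2.2423 (%²).
σ_p = √2.2423 = 1.497%.
VaR = 2.326 × 1.497% = 3.482%; on $400,000,000 that is $13,928,000.

$13,900,000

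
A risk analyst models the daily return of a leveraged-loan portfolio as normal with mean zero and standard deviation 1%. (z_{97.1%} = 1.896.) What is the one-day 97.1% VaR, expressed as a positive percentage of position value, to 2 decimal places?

1.90%

VaR = z·σ = 1.896 × 1% = 1.896%.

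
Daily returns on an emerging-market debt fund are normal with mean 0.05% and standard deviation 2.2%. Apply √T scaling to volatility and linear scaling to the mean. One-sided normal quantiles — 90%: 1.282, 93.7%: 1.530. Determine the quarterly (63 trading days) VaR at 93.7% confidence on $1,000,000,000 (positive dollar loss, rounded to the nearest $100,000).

$235,700,000

σ_{63d} = 2.2% × √63 = 17.462%; μ_{63d} = 63 × 0.05% = 3.150%.
VaR = −(3.150%) + 1.530 × 17.462% = 23.567%.
On $1,000,000,000: 0.23567 × $1,000,000,000 = $235,670,000.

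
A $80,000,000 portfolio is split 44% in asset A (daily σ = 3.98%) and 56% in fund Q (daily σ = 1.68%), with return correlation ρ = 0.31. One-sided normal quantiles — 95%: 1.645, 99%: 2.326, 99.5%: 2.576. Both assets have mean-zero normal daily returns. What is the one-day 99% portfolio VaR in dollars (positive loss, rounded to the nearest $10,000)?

$4,150,000

σ_p² = 0.44²·3.98² + 0.56²·1.68² + 2·0.31·0.44·0.56·3.98·1.68 = 4.9733 (%²).
σ_p = √4.9733 = 2.230%.
VaR = 2.326 × 2.230% = 5.187%; on $80,000,000 that is $4,149,600.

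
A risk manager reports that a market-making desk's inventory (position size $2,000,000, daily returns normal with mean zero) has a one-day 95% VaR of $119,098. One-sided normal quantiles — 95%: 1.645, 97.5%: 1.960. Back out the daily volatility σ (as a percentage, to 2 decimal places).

3.62%

VaR as a fraction: $119,098 / $2,000,000 = 5.955%.
σ = VaR / z = 5.955% / 1.645 = 3.620%.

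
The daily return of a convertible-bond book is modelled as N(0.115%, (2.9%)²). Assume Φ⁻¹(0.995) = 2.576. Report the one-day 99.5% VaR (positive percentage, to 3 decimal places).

7.355%

VaR = −μ + z·σ = −(0.115%) + 2.576 × 2.9% = 7.355%.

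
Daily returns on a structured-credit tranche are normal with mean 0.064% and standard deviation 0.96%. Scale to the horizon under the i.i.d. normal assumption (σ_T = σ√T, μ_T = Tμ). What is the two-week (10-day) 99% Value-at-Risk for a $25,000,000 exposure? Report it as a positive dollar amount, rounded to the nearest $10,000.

$1,610,000

At 99%, z = 2.326.
σ_{10d} = 0.96% × √10 = 3.036%; μ_{10d} = 10 × 0.064% = 0.640%.
VaR = −(0.640%) + 2.326 × 3.036% = 6.422%.
On $25,000,000: 0.06422 × $25,000,000 = $1,605,500.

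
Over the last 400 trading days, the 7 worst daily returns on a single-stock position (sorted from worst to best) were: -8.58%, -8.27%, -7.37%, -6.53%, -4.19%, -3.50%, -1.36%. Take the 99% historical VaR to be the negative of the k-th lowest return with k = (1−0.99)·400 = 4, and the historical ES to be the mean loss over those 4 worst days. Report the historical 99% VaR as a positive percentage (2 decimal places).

6.53%

k = 4; the 4th lowest return is -6.53%, so VaR = 6.53%.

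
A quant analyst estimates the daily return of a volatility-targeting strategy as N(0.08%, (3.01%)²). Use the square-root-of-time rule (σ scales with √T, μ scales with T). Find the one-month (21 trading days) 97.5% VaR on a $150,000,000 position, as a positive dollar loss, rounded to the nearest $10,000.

$38,030,000

At 97.5%, z = 1.960.
σ_{21d} = 3.01% × √21 = 13.794%; μ_{21d} = 21 × 0.08% = 1.680%.
VaR = −(1.680%) + 1.960 × 13.794% = 25.356%.
On $150,000,000: 0.25356 × $150,000,000 = $38,034,000.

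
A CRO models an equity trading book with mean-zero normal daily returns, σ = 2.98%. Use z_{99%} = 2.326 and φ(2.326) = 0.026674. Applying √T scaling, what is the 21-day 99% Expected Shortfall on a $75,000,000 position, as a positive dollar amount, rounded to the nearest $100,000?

$27,300,000

σ_{21d} = 2.98% × √21 = 13.656%.
ES multiplier = φ(z)/(1−α) = 0.026674/0.01 = 2.667.
ES = 13.656% × 2.667 = 36.421%; on $75,000,000: $27,315,750.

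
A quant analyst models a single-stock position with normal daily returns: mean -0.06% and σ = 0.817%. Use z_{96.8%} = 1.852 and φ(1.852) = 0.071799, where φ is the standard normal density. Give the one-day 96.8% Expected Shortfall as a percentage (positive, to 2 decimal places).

Tail multiplier: φ(z)/(1−α) = 0.071799 / 0.032 = 2.244.
ES = −(-0.06%) + 0.817% × 2.244 = 1.893%.

1.89%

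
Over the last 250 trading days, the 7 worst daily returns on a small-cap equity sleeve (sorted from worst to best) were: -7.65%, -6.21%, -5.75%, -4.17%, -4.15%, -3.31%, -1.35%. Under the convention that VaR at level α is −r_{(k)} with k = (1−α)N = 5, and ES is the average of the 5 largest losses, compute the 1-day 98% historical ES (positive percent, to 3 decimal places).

The 5 worst returns sum to -27.93%.
ES = −(-27.93%) / 5 = 5.586%.

5.586%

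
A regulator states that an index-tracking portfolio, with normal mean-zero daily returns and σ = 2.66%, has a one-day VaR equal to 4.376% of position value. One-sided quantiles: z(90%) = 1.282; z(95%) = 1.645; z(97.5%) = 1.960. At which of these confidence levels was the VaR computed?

Implied z = VaR/σ = 4.376 / 2.66 = 1.645.
This matches z(95%) = 1.645.

95%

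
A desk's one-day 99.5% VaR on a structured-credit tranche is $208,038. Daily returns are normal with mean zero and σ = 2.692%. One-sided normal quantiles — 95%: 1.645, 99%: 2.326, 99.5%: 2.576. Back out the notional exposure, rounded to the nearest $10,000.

$3,000,000

VaR as a fraction of value: z·σ = 2.576 × 2.692% = 6.93459%.
Position = $208,038 / 0.0693459 = $3,000,003.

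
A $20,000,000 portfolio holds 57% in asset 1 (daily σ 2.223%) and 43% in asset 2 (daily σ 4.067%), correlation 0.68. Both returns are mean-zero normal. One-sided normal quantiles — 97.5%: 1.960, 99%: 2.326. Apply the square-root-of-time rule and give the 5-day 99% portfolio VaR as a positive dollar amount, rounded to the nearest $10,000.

σ_p = √(0.57²·2.223² + 0.43²·4.067² + 2·0.68·0.57·0.43·2.223·4.067) = 2.771%.
σ_{5d} = 2.771% × √5 = 6.196%.
VaR = 2.326 × 6.196% = 14.412%; on $20,000,000 that is $2,882,400.

$2,880,000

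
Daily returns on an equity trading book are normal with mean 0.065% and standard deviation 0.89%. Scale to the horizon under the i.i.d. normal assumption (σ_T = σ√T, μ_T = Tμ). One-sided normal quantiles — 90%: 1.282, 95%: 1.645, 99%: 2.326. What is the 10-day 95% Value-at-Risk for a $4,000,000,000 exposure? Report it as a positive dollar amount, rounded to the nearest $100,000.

σ_{10d} = 0.89% × √10 = 2.814%; μ_{10d} = 10 × 0.065% = 0.650%.
VaR = −(0.650%) + 1.645 × 2.814% = 3.979%.
On $4,000,000,000: 0.03979 × $4,000,000,000 = $159,160,000.

$159,200,000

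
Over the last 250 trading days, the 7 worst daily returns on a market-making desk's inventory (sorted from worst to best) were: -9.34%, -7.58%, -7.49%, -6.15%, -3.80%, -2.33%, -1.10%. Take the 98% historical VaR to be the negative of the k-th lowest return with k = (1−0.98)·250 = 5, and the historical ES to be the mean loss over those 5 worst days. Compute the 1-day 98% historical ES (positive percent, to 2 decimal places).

6.87%

The 5 worst returns sum to -34.36%.
ES = −(-34.36%) / 5 = 6.872% ≈ 6.87%.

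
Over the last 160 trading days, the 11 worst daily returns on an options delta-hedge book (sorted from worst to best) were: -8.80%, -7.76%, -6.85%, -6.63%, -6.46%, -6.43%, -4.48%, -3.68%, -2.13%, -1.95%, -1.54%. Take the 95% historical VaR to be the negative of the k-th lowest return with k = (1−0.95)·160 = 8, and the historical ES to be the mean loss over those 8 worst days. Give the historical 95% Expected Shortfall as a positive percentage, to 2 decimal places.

6.39%

The 8 worst returns sum to -51.09%.
ES = −(-51.09%) / 8 = 6.38625% ≈ 6.39%.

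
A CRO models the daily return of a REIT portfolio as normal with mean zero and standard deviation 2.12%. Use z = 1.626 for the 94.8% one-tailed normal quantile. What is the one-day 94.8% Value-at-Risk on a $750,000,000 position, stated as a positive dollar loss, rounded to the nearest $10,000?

VaR = z·σ = 1.626 × 2.12% = 3.447%.
On $750,000,000: 0.03447 × $750,000,000 = $25,852,500.

$25,850,000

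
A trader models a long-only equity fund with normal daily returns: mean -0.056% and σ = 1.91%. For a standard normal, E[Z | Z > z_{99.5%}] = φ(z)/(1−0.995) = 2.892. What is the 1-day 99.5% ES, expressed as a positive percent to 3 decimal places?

ES = −(-0.056%) + 1.91% × 2.892 = 5.580%.

5.580%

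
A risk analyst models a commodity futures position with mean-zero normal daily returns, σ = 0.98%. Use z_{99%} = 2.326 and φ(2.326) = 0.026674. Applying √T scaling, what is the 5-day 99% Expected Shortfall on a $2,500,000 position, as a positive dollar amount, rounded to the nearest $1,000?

$146,000

σ_{5d} = 0.98% × √5 = 2.191%.
ES multiplier = φ(z)/(1−α) = 0.026674/0.01 = 2.667.
ES = 2.191% × 2.667 = 5.843%; on $2,500,000: $146,075.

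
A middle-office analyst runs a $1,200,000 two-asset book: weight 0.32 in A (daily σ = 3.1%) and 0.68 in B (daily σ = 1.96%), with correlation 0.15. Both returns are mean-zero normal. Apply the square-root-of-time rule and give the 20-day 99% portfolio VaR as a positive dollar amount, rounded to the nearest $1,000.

$222,000

σ_p = √(0.32²·3.1² + 0.68²·1.96² + 2·0.15·0.32·0.68·3.1·1.96) = 1.777%.
σ_{20d} = 1.777% × √20 = 7.947%.
z(99%) = 2.326.
VaR = 2.326 × 7.947% = 18.485%; on $1,200,000 that is $221,820.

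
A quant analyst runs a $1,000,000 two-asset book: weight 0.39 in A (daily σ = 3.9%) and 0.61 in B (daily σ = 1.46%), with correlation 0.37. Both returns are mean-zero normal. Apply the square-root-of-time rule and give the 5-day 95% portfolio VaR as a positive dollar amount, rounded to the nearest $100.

σ_p = √(0.39²·3.9² + 0.61²·1.46² + 2·0.37·0.39·0.61·3.9·1.46) = 2.027%.
σ_{5d} = 2.027% × √5 = 4.533%.
z(95%) = 1.645.
VaR = 1.645 × 4.533% = 7.457%; on $1,000,000 that is $74,570.

$74,600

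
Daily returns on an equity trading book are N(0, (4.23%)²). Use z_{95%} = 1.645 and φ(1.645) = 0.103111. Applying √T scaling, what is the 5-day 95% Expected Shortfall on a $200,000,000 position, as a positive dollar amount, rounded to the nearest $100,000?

σ_{5d} = 4.23% × √5 = 9.459%.
ES multiplier = φ(z)/(1−α) = 0.103111/0.05 = 2.062.
ES = 9.459% × 2.062 = 19.504%; on $200,000,000: $39,008,000.

$39,000,000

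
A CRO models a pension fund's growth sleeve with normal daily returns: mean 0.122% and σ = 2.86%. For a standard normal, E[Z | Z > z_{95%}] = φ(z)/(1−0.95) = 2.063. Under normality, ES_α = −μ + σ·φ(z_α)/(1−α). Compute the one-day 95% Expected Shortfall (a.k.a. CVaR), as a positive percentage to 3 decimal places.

5.778%

ES = −(0.122%) + 2.86% × 2.063 = 5.778%.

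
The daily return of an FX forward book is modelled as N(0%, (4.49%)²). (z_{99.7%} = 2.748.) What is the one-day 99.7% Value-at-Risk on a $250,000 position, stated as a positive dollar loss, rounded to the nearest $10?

$30,850

VaR = z·σ = 2.748 × 4.49% = 12.339%.
On $250,000: 0.12339 × $250,000 = $30,848.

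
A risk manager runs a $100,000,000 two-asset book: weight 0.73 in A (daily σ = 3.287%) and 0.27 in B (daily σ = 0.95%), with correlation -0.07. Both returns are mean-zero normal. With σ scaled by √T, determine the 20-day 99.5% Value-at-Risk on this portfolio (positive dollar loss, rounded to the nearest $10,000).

σ_p = √(0.73²·3.287² + 0.27²·0.95² + 2·-0.07·0.73·0.27·3.287·0.95) = 2.395%.
σ_{20d} = 2.395% × √20 = 10.711%.
z(99.5%) = 2.576.
VaR = 2.576 × 10.711% = 27.592%; on $100,000,000 that is $27,592,000.

$27,590,000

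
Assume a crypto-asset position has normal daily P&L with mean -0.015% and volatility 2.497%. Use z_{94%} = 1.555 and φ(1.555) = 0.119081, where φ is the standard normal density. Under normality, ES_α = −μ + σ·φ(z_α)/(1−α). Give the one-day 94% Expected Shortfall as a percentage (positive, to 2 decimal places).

4.97%

Tail multiplier: φ(z)/(1−α) = 0.119081 / 0.06 = 1.985.
ES = −(-0.015%) + 2.497% × 1.985 = 4.972%.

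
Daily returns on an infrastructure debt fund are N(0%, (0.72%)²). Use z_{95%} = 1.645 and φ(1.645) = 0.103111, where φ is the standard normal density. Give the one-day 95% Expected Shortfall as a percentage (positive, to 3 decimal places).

1.485%

Tail multiplier: φ(z)/(1−α) = 0.103111 / 0.05 = 2.062.
ES = 0.72% × 2.062 = 1.485%.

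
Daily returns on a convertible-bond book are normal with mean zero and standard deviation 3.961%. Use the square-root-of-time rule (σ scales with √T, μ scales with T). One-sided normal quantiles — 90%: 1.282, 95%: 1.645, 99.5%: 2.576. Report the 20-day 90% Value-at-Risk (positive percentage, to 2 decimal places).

σ_{20d} = 3.961% × √20 = 17.714%.
VaR = 1.282 × 17.714% = 22.709%.

22.71%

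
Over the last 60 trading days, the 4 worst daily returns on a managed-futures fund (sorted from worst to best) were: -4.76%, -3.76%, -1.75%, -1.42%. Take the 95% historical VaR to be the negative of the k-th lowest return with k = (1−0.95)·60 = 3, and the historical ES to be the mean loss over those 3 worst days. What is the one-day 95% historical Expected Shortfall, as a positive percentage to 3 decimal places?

The 3 worst returns sum to -10.27%.
ES = −(-10.27%) / 3 = 3.4233…% ≈ 3.423%.

3.423%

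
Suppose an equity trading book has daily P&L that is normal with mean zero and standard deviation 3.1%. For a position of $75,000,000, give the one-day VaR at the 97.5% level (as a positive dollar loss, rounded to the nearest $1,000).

$4,557,000

At 97.5% one-sided, z = 1.960.
VaR = z·σ = 1.960 × 3.1% = 6.076%.
On $75,000,000: 0.06076 × $75,000,000 = $4,557,000.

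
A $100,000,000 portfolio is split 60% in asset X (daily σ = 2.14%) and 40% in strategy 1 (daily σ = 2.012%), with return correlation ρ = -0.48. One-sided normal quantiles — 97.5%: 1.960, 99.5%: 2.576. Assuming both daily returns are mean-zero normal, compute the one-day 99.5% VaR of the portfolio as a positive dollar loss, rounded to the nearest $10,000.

σ_p² = 0.6²·2.14² + 0.4²·2.012² + 2·-0.48·0.6·0.4·2.14·2.012 = 1.3043 (%²).
σ_p = √1.3043 = 1.142%.
VaR = 2.576 × 1.142% = 2.942%; on $100,000,000 that is $2,942,000.

$2,940,000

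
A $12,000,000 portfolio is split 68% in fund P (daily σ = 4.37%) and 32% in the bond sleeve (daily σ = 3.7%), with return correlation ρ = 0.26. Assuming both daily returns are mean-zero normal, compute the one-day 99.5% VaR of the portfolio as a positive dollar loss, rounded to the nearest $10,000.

σ_p² = 0.68²·4.37² + 0.32²·3.7² + 2·0.26·0.68·0.32·4.37·3.7 = 12.0618 (%²).
σ_p = √12.0618 = 3.473%.
At 99.5%, z = 2.576.
VaR = 2.576 × 3.473% = 8.946%; on $12,000,000 that is $1,073,520.

$1,070,000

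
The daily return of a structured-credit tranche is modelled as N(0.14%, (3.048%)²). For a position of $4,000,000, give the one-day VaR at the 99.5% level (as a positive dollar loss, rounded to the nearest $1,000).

$308,000

At 99.5% one-sided, z = 2.576.
VaR = −μ + z·σ = −(0.14%) + 2.576 × 3.048% = 7.712%.
On $4,000,000: 0.07712 × $4,000,000 = $308,480.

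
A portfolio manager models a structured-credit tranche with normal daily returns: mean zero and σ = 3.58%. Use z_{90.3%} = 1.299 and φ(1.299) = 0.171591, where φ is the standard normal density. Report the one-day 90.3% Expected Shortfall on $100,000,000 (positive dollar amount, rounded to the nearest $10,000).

$6,330,000

Tail multiplier: φ(z)/(1−α) = 0.171591 / 0.097 = 1.769.
ES = 3.58% × 1.769 = 6.333%.
On $100,000,000: 0.06333 × $100,000,000 = $6,333,000.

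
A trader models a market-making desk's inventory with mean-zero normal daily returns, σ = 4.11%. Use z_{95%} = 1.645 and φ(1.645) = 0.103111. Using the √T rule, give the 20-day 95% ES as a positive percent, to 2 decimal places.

σ_{20d} = 4.11% × √20 = 18.380%.
ES multiplier = φ(z)/(1−α) = 0.103111/0.05 = 2.062.
ES = 18.380% × 2.062 = 37.900%.

37.90%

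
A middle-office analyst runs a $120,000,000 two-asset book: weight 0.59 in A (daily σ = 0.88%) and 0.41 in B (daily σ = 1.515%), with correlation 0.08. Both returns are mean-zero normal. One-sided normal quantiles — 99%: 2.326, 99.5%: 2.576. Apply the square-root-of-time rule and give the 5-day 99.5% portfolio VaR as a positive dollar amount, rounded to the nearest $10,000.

σ_p = √(0.59²·0.88² + 0.41²·1.515² + 2·0.08·0.59·0.41·0.88·1.515) = 0.841%.
σ_{5d} = 0.841% × √5 = 1.881%.
VaR = 2.576 × 1.881% = 4.845%; on $120,000,000 that is $5,814,000.

$5,810,000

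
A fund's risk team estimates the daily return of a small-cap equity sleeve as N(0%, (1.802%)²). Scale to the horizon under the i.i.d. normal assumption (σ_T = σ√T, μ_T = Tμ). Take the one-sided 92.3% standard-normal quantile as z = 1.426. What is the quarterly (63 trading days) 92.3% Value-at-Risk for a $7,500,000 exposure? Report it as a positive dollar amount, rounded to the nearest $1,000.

$1,530,000

σ_{63d} = 1.802% × √63 = 14.303%.
VaR = 1.426 × 14.303% = 20.396%.
On $7,500,000: 0.20396 × $7,500,000 = $1,529,700.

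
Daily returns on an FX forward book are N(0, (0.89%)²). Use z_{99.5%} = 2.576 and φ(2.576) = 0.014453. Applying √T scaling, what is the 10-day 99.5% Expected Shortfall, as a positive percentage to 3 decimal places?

8.135%

σ_{10d} = 0.89% × √10 = 2.814%.
ES multiplier = φ(z)/(1−α) = 0.014453/0.005 = 2.891.
ES = 2.814% × 2.891 = 8.135%.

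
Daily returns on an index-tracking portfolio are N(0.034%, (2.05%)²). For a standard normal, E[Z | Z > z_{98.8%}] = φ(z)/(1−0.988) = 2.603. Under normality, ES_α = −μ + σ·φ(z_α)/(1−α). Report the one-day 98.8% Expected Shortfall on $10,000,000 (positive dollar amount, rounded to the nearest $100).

$530,200

ES = −(0.034%) + 2.05% × 2.603 = 5.302%.
On $10,000,000: 0.05302 × $10,000,000 = $530,200.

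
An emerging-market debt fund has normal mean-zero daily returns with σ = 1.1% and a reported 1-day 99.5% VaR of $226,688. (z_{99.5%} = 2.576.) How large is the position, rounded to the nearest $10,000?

$8,000,000

VaR as a fraction of value: z·σ = 2.576 × 1.1% = 2.8336%.
Position = $226,688 / 0.028336 = $8,000,000.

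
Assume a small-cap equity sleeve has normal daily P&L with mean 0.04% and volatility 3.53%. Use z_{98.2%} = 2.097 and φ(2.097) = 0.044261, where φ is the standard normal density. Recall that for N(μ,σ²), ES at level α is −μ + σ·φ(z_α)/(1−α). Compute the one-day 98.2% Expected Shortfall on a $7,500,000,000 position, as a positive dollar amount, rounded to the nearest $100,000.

$648,000,000

Tail multiplier: φ(z)/(1−α) = 0.044261 / 0.018 = 2.459.
ES = −(0.04%) + 3.53% × 2.459 = 8.640%.
On $7,500,000,000: 0.08640 × $7,500,000,000 = $648,000,000.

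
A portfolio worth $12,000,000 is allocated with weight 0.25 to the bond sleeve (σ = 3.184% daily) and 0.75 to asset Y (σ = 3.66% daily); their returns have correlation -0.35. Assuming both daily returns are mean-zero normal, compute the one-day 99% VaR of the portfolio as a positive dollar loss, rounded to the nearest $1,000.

σ_p² = 0.25²·3.184² + 0.75²·3.66² + 2·-0.35·0.25·0.75·3.184·3.66 = 6.6391 (%²).
σ_p = √6.6391 = 2.577%.
At 99%, z = 2.326.
VaR = 2.326 × 2.577% = 5.994%; on $12,000,000 that is $719,280.

$719,000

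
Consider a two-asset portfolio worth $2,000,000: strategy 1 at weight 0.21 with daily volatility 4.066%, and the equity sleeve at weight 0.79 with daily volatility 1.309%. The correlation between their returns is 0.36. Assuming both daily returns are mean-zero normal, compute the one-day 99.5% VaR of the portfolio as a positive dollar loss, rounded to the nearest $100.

σ_p² = 0.21²·4.066² + 0.79²·1.309² + 2·0.36·0.21·0.79·4.066·1.309 = 2.4342 (%²).
σ_p = √2.4342 = 1.560%.
At 99.5%, z = 2.576.
VaR = 2.576 × 1.560% = 4.019%; on $2,000,000 that is $80,380.

$80,400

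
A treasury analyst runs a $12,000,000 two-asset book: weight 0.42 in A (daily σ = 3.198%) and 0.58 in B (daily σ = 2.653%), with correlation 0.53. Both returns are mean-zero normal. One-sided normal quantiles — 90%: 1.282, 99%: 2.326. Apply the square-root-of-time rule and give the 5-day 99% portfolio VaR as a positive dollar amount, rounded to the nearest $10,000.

$1,570,000

σ_p = √(0.42²·3.198² + 0.58²·2.653² + 2·0.53·0.42·0.58·3.198·2.653) = 2.522%.
σ_{5d} = 2.522% × √5 = 5.639%.
VaR = 2.326 × 5.639% = 13.116%; on $12,000,000 that is $1,573,920.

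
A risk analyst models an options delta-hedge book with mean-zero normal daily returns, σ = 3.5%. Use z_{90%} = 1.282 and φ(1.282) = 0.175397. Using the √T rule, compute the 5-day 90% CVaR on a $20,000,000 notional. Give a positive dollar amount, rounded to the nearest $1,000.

$2,745,000

σ_{5d} = 3.5% × √5 = 7.826%.
ES multiplier = φ(z)/(1−α) = 0.175397/0.1 = 1.754.
ES = 7.826% × 1.754 = 13.727%; on $20,000,000: $2,745,400.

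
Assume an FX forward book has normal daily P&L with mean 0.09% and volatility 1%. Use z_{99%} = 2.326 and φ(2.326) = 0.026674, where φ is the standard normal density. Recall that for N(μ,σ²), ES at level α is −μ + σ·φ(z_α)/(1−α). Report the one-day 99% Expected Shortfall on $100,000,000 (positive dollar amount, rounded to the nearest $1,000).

Tail multiplier: φ(z)/(1−α) = 0.026674 / 0.01 = 2.667.
ES = −(0.09%) + 1% × 2.667 = 2.577%.
On $100,000,000: 0.02577 × $100,000,000 = $2,577,000.

$2,577,000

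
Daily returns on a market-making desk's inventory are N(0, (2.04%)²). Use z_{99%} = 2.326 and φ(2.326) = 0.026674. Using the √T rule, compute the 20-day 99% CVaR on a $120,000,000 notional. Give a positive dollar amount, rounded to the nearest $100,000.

$29,200,000

σ_{20d} = 2.04% × √20 = 9.123%.
ES multiplier = φ(z)/(1−α) = 0.026674/0.01 = 2.667.
ES = 9.123% × 2.667 = 24.331%; on $120,000,000: $29,197,200.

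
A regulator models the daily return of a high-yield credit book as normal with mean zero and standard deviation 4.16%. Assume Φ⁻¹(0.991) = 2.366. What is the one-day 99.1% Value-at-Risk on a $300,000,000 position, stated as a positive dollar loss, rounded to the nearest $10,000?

$29,530,000

VaR = z·σ = 2.366 × 4.16% = 9.843%.
On $300,000,000: 0.09843 × $300,000,000 = $29,529,000.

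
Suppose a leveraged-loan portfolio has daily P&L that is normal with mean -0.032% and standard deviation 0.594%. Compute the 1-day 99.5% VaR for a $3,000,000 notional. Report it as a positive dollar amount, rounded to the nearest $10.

$46,860

At 99.5% one-sided, z = 2.576.
VaR = −μ + z·σ = −(-0.032%) + 2.576 × 0.594% = 1.562%.
On $3,000,000: 0.01562 × $3,000,000 = $46,860.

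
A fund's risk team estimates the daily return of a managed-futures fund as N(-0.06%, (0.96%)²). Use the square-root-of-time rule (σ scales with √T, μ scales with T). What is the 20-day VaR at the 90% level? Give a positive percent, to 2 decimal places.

6.70%

At 90%, z = 1.282.
σ_{20d} = 0.96% × √20 = 4.293%; μ_{20d} = 20 × -0.06% = -1.200%.
VaR = −(-1.200%) + 1.282 × 4.293% = 6.704%.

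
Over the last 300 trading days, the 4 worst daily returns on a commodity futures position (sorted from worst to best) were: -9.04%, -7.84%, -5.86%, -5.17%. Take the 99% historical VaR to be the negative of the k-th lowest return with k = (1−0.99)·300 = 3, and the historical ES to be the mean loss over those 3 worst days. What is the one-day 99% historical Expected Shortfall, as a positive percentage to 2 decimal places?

7.58%

The 3 worst returns sum to -22.74%.
ES = −(-22.74%) / 3 = 7.58%.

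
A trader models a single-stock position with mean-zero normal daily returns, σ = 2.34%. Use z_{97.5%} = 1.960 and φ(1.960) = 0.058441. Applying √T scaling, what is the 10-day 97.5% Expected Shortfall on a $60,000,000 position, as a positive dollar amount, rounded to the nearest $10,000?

$10,380,000

σ_{10d} = 2.34% × √10 = 7.400%.
ES multiplier = φ(z)/(1−α) = 0.058441/0.025 = 2.338.
ES = 7.400% × 2.338 = 17.301%; on $60,000,000: $10,380,600.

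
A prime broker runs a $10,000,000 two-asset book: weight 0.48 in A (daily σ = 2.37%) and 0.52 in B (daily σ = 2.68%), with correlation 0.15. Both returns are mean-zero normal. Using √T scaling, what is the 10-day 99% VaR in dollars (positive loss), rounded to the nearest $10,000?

σ_p = √(0.48²·2.37² + 0.52²·2.68² + 2·0.15·0.48·0.52·2.37·2.68) = 1.927%.
σ_{10d} = 1.927% × √10 = 6.094%.
z(99%) = 2.326.
VaR = 2.326 × 6.094% = 14.175%; on $10,000,000 that is $1,417,500.

$1,420,000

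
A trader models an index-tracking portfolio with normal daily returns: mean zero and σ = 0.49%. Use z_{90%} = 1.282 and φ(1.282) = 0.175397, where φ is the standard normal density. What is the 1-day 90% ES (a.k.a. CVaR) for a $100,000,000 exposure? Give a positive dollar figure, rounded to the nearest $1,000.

$859,000

Tail multiplier: φ(z)/(1−α) = 0.175397 / 0.1 = 1.754.
ES = 0.49% × 1.754 = 0.859%.
On $100,000,000: 0.00859 × $100,000,000 = $859,000.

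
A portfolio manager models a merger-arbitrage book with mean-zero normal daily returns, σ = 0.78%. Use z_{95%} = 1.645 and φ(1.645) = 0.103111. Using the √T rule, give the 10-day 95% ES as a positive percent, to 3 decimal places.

σ_{10d} = 0.78% × √10 = 2.467%.
ES multiplier = φ(z)/(1−α) = 0.103111/0.05 = 2.062.
ES = 2.467% × 2.062 = 5.087%.

5.087%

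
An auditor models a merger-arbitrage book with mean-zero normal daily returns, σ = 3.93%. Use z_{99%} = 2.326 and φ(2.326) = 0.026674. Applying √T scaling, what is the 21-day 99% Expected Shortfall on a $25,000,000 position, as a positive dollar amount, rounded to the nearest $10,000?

$12,010,000

σ_{21d} = 3.93% × √21 = 18.010%.
ES multiplier = φ(z)/(1−α) = 0.026674/0.01 = 2.667.
ES = 18.010% × 2.667 = 48.033%; on $25,000,000: $12,008,250.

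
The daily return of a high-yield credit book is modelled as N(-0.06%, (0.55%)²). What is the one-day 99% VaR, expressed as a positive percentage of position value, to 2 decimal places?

1.34%

At 99% one-sided, z = 2.326.
VaR = −μ + z·σ = −(-0.06%) + 2.326 × 0.55% = 1.339%.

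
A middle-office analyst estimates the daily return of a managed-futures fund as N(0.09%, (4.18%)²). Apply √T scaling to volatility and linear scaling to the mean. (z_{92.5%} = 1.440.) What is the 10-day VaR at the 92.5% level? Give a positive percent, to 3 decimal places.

σ_{10d} = 4.18% × √10 = 13.218%; μ_{10d} = 10 × 0.09% = 0.900%.
VaR = −(0.900%) + 1.440 × 13.218% = 18.134%.

18.134%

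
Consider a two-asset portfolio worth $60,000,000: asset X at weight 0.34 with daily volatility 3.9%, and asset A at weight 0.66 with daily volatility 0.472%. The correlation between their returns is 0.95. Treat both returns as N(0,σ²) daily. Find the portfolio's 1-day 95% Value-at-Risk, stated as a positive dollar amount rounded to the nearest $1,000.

σ_p² = 0.34²·3.9² + 0.66²·0.472² + 2·0.95·0.34·0.66·3.9·0.472 = 2.6402 (%²).
σ_p = √2.6402 = 1.625%.
At 95%, z = 1.645.
VaR = 1.645 × 1.625% = 2.673%; on $60,000,000 that is $1,603,800.

$1,604,000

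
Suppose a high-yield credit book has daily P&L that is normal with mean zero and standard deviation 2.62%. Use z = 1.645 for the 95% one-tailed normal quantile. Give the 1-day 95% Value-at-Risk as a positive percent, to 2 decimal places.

VaR = z·σ = 1.645 × 2.62% = 4.310%.

4.31%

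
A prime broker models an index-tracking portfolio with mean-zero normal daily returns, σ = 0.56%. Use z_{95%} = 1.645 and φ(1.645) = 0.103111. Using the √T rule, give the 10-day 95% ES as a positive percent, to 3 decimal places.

σ_{10d} = 0.56% × √10 = 1.771%.
ES multiplier = φ(z)/(1−α) = 0.103111/0.05 = 2.062.
ES = 1.771% × 2.062 = 3.652%.

3.652%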